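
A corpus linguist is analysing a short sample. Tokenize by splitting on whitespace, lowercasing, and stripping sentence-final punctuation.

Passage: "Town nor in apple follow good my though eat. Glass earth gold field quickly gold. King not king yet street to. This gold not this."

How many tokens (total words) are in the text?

25

Tokens: town, nor, in, apple, follow, good, my, though, eat, glass, earth, gold, field, quickly, gold, king, not, king, yet, street, to, this, gold, not, this
N = 25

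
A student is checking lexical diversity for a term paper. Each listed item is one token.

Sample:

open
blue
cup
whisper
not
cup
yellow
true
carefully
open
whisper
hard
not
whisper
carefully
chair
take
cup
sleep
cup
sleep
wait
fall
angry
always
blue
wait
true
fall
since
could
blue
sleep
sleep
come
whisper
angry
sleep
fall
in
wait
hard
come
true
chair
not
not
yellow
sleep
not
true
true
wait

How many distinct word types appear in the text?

20

Distinct types: {always, angry, blue, carefully, chair, come, could, cup, fall, hard, in, not, open, since, sleep, take, true, wait, whisper, yellow}
V = 20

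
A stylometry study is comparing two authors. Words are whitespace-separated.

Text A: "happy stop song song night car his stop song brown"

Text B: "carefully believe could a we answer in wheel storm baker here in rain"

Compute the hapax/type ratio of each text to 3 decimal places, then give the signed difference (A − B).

-0.203

A: hapax=5, V=7, ratio=0.714
B: hapax=11, V=12, ratio=0.917
Difference = 0.714 − 0.917 = -0.203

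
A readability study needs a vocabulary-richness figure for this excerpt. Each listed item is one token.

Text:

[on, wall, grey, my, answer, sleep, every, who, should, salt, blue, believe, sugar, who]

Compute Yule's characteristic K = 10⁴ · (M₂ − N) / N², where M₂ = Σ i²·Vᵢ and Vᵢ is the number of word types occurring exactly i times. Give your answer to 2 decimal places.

Frequencies: who:2, on:1, wall:1, grey:1, my:1, answer:1, sleep:1, every:1, should:1, salt:1, blue:1, believe:1, sugar:1
N = 14. Frequency spectrum: V_1=12, V_2=1
M₂ = 1²·12 + 2²·1 = 16
K = 10000 × (16 − 14) / 14² = 102.04

102.04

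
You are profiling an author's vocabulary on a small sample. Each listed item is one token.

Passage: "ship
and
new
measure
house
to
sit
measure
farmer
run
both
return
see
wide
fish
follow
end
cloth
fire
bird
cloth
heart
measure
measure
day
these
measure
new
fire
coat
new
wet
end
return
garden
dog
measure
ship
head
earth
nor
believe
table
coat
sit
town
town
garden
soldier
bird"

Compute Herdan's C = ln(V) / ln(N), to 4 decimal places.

0.8938

N = 50, V = 33.
ln(V) = 3.496508, ln(N) = 3.912023
C = 3.496508 / 3.912023 = 0.8938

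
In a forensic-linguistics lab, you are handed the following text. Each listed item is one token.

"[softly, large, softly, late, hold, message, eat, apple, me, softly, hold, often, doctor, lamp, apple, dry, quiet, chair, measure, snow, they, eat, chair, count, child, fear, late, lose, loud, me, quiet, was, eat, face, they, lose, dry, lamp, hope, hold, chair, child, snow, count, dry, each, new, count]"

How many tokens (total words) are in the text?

48

Tokens: softly, large, softly, late, hold, message, eat, apple, me, softly, hold, often, doctor, lamp, apple, dry, quiet, chair, measure, snow, they, eat, chair, count, child, fear, late, lose, loud, me, quiet, was, eat, face, they, lose, dry, lamp, hope, hold, chair, child, snow, count, dry, each, new, count
N = 48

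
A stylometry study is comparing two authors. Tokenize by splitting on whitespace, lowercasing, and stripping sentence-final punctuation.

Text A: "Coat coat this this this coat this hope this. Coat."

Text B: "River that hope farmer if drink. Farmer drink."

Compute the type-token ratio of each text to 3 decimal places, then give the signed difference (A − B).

-0.450

TTR(A) = 3/10 = 0.300
TTR(B) = 6/8 = 0.750
Difference = 0.300 − 0.750 = -0.450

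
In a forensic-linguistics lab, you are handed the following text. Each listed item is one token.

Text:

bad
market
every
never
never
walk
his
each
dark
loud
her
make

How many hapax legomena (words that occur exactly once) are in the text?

10

Frequencies: never:2, bad:1, market:1, every:1, walk:1, his:1, each:1, dark:1, loud:1, her:1, make:1
Hapax (freq=1): bad, dark, each, every, her, his, loud, make, market, walk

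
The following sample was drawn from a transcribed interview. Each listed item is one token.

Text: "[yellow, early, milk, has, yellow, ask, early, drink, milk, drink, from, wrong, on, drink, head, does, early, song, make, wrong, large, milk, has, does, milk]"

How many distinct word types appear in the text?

14

Distinct types: {ask, does, drink, early, from, has, head, large, make, milk, on, song, wrong, yellow}
V = 14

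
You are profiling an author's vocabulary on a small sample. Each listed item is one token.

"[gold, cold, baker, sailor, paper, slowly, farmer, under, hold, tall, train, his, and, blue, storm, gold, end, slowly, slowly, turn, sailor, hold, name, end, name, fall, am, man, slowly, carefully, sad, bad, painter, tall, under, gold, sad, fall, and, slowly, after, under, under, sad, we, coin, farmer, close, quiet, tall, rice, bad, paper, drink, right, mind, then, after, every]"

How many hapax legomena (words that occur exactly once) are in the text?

21

Frequencies: slowly:5, under:4, gold:3, tall:3, sad:3, sailor:2, paper:2, farmer:2, hold:2, and:2, end:2, name:2, fall:2, bad:2, after:2, cold:1, baker:1, train:1, his:1, blue:1, … (16 more, each freq 1)
Hapax (freq=1): am, baker, blue, carefully, close, coin, cold, drink, every, his, man, mind, painter, quiet, rice, right, storm, then, train, turn, we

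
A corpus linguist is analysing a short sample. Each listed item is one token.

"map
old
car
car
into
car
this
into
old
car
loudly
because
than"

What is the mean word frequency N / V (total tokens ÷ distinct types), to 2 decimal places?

1.63

N = 13 tokens, V = 8 types.
Mean frequency = N / V = 13 / 8 = 1.63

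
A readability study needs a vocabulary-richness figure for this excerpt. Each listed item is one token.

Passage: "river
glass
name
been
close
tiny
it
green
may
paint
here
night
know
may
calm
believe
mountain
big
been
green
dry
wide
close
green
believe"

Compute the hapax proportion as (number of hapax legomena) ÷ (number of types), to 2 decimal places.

0.74

Frequencies: green:3, been:2, close:2, may:2, believe:2, river:1, glass:1, name:1, tiny:1, it:1, paint:1, here:1, night:1, know:1, calm:1, mountain:1, big:1, dry:1, wide:1
Hapax count = 14; type count = 19.
Ratio = 14 / 19 = 0.74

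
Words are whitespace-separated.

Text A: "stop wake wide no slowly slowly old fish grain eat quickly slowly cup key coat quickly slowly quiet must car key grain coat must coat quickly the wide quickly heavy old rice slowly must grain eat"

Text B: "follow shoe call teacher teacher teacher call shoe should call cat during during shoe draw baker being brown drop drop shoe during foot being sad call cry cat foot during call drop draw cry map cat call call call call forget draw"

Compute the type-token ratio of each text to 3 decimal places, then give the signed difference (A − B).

TTR(A) = 19/36 = 0.528
TTR(B) = 17/42 = 0.405
Difference = 0.528 − 0.405 = 0.123

0.123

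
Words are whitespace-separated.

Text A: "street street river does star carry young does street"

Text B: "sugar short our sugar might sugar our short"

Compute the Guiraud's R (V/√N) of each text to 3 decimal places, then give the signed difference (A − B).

0.586

A: V=6, N=9, R=2.000
B: V=4, N=8, R=1.414
Difference = 2.000 − 1.414 = 0.586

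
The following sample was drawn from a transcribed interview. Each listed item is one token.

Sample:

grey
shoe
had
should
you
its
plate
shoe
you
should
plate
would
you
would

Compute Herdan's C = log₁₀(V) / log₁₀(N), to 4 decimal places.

0.7879

N = 14, V = 8.
log₁₀(V) = 0.903090, log₁₀(N) = 1.146128
C = 0.903090 / 1.146128 = 0.7879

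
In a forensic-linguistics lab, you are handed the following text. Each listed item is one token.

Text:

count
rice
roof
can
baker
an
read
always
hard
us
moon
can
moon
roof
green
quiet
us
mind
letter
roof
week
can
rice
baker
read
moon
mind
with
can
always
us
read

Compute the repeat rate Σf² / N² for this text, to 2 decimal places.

0.07

Frequencies: can:4, roof:3, read:3, us:3, moon:3, rice:2, baker:2, always:2, mind:2, count:1, an:1, hard:1, green:1, quiet:1, letter:1, week:1, with:1
Σf² = 76; N² = 1024
Repeat rate = 76 / 1024 = 0.07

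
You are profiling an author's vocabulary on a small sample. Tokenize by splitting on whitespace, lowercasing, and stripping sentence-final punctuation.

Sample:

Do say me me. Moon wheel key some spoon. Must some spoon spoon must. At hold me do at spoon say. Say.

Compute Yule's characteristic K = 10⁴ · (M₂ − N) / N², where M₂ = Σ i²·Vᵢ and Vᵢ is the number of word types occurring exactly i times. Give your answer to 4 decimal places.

661.1570

Frequencies: spoon:4, say:3, me:3, do:2, some:2, must:2, at:2, moon:1, wheel:1, key:1, hold:1
N = 22. Frequency spectrum: V_1=4, V_2=4, V_3=2, V_4=1
M₂ = 1²·4 + 2²·4 + 3²·2 + 4²·1 = 54
K = 10000 × (54 − 22) / 22² = 661.1570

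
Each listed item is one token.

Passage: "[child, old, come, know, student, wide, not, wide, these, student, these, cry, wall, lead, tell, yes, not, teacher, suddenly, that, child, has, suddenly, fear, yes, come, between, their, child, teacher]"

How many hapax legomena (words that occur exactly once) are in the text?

11

Frequencies: child:3, come:2, student:2, wide:2, not:2, these:2, yes:2, teacher:2, suddenly:2, old:1, know:1, cry:1, wall:1, lead:1, tell:1, that:1, has:1, fear:1, between:1, their:1
Hapax (freq=1): between, cry, fear, has, know, lead, old, tell, that, their, wall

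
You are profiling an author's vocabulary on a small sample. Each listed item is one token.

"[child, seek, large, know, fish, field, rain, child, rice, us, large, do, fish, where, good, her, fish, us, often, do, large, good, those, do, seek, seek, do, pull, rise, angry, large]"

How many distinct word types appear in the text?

18

Distinct types: {angry, child, do, field, fish, good, her, know, large, often, pull, rain, rice, rise, seek, those, us, where}
V = 18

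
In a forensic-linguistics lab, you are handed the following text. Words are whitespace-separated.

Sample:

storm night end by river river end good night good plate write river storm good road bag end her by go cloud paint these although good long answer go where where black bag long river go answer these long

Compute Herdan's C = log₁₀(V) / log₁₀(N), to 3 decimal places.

0.818

N = 39, V = 20.
log₁₀(V) = 1.301030, log₁₀(N) = 1.591065
C = 1.301030 / 1.591065 = 0.818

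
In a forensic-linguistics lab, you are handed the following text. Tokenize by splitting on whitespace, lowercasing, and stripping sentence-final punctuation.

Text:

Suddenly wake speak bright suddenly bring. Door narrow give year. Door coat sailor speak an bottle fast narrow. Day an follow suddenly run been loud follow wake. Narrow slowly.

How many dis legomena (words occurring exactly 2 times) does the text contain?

5

Frequencies: suddenly:3, narrow:3, wake:2, speak:2, door:2, an:2, follow:2, bright:1, bring:1, give:1, year:1, coat:1, sailor:1, bottle:1, fast:1, day:1, run:1, been:1, loud:1, slowly:1
Words with frequency 2: an, door, follow, speak, wake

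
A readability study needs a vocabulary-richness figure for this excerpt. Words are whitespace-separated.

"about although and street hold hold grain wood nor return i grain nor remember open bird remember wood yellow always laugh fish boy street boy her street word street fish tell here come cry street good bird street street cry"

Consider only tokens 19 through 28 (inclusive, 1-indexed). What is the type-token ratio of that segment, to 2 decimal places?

0.80

Segment tokens 19–28: yellow, always, laugh, fish, boy, street, boy, her, street, word
Segment N = 10, segment V = 8.
TTR = 8 / 10 = 0.80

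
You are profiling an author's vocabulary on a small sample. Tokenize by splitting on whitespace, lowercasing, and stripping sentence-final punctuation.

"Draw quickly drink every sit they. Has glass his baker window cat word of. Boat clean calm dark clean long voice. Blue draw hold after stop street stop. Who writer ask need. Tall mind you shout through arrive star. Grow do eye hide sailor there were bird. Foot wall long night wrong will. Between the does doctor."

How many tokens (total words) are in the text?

57

Tokens: draw, quickly, drink, every, sit, they, has, glass, his, baker, window, cat, word, of, boat, clean, calm, dark, clean, long, voice, blue, draw, hold, after, stop, street, stop, who, writer, ask, need, tall, mind, you, shout, through, arrive, star, grow, do, eye, hide, sailor, there, were, bird, foot, wall, long, night, wrong, will, between, the, does, doctor
N = 57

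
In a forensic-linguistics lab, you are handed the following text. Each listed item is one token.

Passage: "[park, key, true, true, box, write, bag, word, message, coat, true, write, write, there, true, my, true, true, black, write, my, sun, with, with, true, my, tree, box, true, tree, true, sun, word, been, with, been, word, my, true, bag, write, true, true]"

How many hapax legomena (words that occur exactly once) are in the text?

6

Frequencies: true:12, write:5, my:4, word:3, with:3, box:2, bag:2, sun:2, tree:2, been:2, park:1, key:1, message:1, coat:1, there:1, black:1
Hapax (freq=1): black, coat, key, message, park, there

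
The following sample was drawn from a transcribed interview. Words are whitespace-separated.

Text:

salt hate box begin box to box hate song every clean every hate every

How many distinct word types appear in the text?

Distinct types: {begin, box, clean, every, hate, salt, song, to}
V = 8

8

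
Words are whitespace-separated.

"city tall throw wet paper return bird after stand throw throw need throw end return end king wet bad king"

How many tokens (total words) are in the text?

Tokens: city, tall, throw, wet, paper, return, bird, after, stand, throw, throw, need, throw, end, return, end, king, wet, bad, king
N = 20

20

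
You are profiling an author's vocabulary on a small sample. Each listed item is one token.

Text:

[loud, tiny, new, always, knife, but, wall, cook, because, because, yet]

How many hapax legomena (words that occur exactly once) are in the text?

Frequencies: because:2, loud:1, tiny:1, new:1, always:1, knife:1, but:1, wall:1, cook:1, yet:1
Hapax (freq=1): always, but, cook, knife, loud, new, tiny, wall, yet

9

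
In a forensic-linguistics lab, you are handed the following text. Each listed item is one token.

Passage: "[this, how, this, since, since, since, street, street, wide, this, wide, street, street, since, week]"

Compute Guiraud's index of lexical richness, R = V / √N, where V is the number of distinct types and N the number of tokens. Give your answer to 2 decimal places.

N = 15, V = 6.
√N = 3.872983
R = 6 / 3.872983 = 1.55

1.55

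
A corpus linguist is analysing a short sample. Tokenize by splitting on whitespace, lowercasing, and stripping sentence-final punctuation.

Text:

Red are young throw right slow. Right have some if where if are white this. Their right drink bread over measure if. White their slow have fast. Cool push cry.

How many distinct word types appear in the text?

Distinct types: {are, bread, cool, cry, drink, fast, have, if, measure, over, push, red, right, slow, some, their, this, throw, where, white, young}
V = 21

21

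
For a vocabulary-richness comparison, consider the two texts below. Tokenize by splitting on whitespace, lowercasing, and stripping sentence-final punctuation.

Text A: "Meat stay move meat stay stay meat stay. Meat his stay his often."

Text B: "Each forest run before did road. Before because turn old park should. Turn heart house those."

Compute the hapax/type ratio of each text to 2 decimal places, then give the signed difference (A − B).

-0.46

A: hapax=2, V=5, ratio=0.40
B: hapax=12, V=14, ratio=0.86
Difference = 0.40 − 0.86 = -0.46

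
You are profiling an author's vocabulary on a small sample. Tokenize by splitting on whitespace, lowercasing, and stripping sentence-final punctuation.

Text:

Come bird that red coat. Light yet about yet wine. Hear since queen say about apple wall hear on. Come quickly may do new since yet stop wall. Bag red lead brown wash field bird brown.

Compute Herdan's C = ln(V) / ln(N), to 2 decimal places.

N = 36, V = 26.
ln(V) = 3.258097, ln(N) = 3.583519
C = 3.258097 / 3.583519 = 0.91

0.91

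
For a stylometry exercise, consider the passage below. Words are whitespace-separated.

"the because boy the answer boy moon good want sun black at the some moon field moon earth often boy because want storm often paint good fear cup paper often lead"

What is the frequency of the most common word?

Frequencies: the:3, boy:3, moon:3, often:3, because:2, good:2, want:2, answer:1, sun:1, black:1, at:1, some:1, field:1, earth:1, storm:1, paint:1, fear:1, cup:1, paper:1, lead:1
Most common: 'the' with frequency 3.

3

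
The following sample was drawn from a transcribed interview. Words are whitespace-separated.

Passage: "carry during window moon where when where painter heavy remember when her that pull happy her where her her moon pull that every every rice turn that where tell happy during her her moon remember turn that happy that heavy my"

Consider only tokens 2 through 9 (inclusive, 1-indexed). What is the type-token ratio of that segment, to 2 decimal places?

0.88

Segment tokens 2–9: during, window, moon, where, when, where, painter, heavy
Segment N = 8, segment V = 7.
TTR = 7 / 8 = 0.88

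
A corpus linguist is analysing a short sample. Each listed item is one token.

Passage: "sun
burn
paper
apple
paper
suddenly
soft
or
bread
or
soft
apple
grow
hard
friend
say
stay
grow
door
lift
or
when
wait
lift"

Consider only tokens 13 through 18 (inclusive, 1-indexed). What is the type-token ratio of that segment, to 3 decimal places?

Segment tokens 13–18: grow, hard, friend, say, stay, grow
Segment N = 6, segment V = 5.
TTR = 5 / 6 = 0.833

0.833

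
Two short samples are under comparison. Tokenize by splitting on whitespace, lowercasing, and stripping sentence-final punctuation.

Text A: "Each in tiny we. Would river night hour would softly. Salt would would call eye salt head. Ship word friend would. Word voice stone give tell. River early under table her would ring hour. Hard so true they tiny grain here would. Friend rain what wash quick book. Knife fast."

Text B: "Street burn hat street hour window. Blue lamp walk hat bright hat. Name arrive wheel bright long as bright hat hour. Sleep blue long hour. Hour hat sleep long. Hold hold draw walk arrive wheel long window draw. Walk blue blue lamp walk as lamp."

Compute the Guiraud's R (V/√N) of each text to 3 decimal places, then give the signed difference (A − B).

2.840

A: V=38, N=50, R=5.374
B: V=17, N=45, R=2.534
Difference = 5.374 − 2.534 = 2.840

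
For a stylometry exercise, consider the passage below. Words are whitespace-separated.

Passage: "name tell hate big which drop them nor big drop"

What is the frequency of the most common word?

Frequencies: big:2, drop:2, name:1, tell:1, hate:1, which:1, them:1, nor:1
Most common: 'big' with frequency 2.

2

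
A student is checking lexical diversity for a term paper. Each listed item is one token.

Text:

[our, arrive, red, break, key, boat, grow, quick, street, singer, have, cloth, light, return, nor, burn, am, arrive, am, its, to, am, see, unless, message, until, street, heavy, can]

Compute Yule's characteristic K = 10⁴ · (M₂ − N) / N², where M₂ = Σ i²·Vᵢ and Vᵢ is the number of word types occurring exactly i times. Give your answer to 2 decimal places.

Frequencies: am:3, arrive:2, street:2, our:1, red:1, break:1, key:1, boat:1, grow:1, quick:1, singer:1, have:1, cloth:1, light:1, return:1, nor:1, burn:1, its:1, to:1, see:1, … (5 more, each freq 1)
N = 29. Frequency spectrum: V_1=22, V_2=2, V_3=1
M₂ = 1²·22 + 2²·2 + 3²·1 = 39
K = 10000 × (39 − 29) / 29² = 118.91

118.91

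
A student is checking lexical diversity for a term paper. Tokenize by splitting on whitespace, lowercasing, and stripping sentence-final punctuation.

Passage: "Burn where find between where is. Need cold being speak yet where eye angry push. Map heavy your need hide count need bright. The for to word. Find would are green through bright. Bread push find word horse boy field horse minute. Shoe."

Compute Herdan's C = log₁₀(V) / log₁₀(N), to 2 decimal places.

0.93

N = 43, V = 33.
log₁₀(V) = 1.518514, log₁₀(N) = 1.633468
C = 1.518514 / 1.633468 = 0.93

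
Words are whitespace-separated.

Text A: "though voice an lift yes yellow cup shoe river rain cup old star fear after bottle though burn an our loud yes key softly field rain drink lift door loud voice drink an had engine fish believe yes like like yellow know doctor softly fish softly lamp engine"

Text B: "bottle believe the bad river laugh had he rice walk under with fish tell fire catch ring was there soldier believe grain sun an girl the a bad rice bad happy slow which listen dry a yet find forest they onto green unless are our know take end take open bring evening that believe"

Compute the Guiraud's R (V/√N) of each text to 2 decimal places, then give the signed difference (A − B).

A: V=31, N=48, R=4.47
B: V=46, N=54, R=6.26
Difference = 4.47 − 6.26 = -1.79

-1.79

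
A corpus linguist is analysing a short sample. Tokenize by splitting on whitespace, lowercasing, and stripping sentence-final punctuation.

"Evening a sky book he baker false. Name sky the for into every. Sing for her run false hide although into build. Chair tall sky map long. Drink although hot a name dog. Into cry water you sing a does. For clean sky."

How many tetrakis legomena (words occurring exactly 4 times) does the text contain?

Frequencies: sky:4, a:3, for:3, into:3, false:2, name:2, sing:2, although:2, evening:1, book:1, he:1, baker:1, the:1, every:1, her:1, run:1, hide:1, build:1, chair:1, tall:1, … (10 more, each freq 1)
Words with frequency 4: sky

1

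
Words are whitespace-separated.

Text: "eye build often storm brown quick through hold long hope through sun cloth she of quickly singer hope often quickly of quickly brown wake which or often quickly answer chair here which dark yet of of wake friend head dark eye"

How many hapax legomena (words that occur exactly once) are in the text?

16

Frequencies: of:4, quickly:4, often:3, eye:2, brown:2, through:2, hope:2, wake:2, which:2, dark:2, build:1, storm:1, quick:1, hold:1, long:1, sun:1, cloth:1, she:1, singer:1, or:1, … (6 more, each freq 1)
Hapax (freq=1): answer, build, chair, cloth, friend, head, here, hold, long, or, quick, she, singer, storm, sun, yet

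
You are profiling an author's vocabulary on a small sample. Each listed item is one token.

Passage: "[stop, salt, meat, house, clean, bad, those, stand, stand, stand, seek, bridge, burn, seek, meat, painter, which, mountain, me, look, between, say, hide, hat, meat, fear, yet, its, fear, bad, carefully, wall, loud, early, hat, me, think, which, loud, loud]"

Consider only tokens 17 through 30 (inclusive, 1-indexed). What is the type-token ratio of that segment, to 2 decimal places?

Segment tokens 17–30: which, mountain, me, look, between, say, hide, hat, meat, fear, yet, its, fear, bad
Segment N = 14, segment V = 13.
TTR = 13 / 14 = 0.93

0.93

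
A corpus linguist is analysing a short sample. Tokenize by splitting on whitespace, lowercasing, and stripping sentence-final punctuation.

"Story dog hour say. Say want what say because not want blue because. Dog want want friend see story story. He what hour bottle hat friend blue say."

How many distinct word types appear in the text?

Distinct types: {because, blue, bottle, dog, friend, hat, he, hour, not, say, see, story, want, what}
V = 14

14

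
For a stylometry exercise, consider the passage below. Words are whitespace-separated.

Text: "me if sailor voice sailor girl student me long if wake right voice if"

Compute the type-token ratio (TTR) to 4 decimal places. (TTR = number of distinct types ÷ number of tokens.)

0.6429

N = 14 tokens, V = 9 types.
TTR = V / N = 9 / 14 = 0.6429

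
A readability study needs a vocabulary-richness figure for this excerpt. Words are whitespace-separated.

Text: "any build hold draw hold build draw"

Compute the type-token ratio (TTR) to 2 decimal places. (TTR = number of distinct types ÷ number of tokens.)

0.57

N = 7 tokens, V = 4 types.
TTR = V / N = 4 / 7 = 0.57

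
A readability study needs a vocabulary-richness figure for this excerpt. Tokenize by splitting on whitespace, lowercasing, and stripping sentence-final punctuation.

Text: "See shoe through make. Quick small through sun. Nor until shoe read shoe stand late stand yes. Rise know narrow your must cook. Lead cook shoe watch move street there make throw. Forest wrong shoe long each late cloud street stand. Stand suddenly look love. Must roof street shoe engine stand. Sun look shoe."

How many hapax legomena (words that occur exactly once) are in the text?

Frequencies: shoe:7, stand:5, street:3, through:2, make:2, sun:2, late:2, must:2, cook:2, look:2, see:1, quick:1, small:1, nor:1, until:1, read:1, yes:1, rise:1, know:1, narrow:1, … (15 more, each freq 1)
Hapax (freq=1): cloud, each, engine, forest, know, lead, long, love, move, narrow, nor, quick, read, rise, roof, see, small, suddenly, there, throw, until, watch, wrong, yes, your

25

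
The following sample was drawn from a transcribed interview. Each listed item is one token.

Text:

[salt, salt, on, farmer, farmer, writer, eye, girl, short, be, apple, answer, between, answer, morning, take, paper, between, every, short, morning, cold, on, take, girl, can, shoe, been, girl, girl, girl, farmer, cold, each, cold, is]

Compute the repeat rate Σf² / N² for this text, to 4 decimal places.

0.0633

Frequencies: girl:5, farmer:3, cold:3, salt:2, on:2, short:2, answer:2, between:2, morning:2, take:2, writer:1, eye:1, be:1, apple:1, paper:1, every:1, can:1, shoe:1, been:1, each:1, … (1 more, each freq 1)
Σf² = 82; N² = 1296
Repeat rate = 82 / 1296 = 0.0633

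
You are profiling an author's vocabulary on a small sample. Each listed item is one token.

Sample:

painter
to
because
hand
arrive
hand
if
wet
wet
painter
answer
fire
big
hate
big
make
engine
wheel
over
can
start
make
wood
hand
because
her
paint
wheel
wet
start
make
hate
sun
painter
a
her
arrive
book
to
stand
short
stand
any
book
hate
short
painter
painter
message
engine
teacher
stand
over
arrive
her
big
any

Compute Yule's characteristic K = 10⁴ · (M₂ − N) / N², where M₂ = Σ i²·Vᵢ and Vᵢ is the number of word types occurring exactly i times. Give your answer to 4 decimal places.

Frequencies: painter:5, hand:3, arrive:3, wet:3, big:3, hate:3, make:3, her:3, stand:3, to:2, because:2, engine:2, wheel:2, over:2, start:2, book:2, short:2, any:2, if:1, answer:1, … (8 more, each freq 1)
N = 57. Frequency spectrum: V_1=10, V_2=9, V_3=8, V_5=1
M₂ = 1²·10 + 2²·9 + 3²·8 + 5²·1 = 143
K = 10000 × (143 − 57) / 57² = 264.6968

264.6968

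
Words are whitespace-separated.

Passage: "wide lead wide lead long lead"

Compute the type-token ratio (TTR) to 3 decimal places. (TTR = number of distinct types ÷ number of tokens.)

N = 6 tokens, V = 3 types.
TTR = V / N = 3 / 6 = 0.500

0.500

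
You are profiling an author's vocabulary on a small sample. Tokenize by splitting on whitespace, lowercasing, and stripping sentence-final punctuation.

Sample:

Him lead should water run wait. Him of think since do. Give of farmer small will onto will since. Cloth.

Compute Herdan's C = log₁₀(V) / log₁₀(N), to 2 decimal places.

N = 20, V = 16.
log₁₀(V) = 1.204120, log₁₀(N) = 1.301030
C = 1.204120 / 1.301030 = 0.93

0.93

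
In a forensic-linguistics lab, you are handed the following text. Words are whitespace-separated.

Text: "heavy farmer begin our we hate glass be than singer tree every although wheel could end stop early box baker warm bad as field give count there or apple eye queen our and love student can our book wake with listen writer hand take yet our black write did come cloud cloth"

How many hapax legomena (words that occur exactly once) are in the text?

Frequencies: our:4, heavy:1, farmer:1, begin:1, we:1, hate:1, glass:1, be:1, than:1, singer:1, tree:1, every:1, although:1, wheel:1, could:1, end:1, stop:1, early:1, box:1, baker:1, … (29 more, each freq 1)
Hapax (freq=1): although, and, apple, as, bad, baker, be, begin, black, book, box, can, cloth, cloud, come, could, count, did, early, end, every, eye, farmer, field, give, glass, hand, hate, heavy, listen, love, or, queen, singer, stop, student, take, than, there, tree, wake, warm, we, wheel, with, write, writer, yet

48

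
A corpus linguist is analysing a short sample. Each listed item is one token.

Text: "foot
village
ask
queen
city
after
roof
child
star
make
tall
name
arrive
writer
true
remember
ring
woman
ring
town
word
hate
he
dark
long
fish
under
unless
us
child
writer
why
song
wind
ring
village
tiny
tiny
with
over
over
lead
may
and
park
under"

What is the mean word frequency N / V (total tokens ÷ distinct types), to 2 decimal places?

1.21

N = 46 tokens, V = 38 types.
Mean frequency = N / V = 46 / 38 = 1.21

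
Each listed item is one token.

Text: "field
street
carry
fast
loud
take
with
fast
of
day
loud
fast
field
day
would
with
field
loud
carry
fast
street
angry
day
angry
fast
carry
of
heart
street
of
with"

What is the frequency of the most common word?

Frequencies: fast:5, field:3, street:3, carry:3, loud:3, with:3, of:3, day:3, angry:2, take:1, would:1, heart:1
Most common: 'fast' with frequency 5.

5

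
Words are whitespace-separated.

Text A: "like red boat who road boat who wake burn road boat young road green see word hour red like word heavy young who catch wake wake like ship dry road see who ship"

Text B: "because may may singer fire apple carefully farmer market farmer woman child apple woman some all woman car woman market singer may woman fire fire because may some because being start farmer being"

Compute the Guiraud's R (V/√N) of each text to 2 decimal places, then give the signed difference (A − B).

0.18

A: V=16, N=33, R=2.79
B: V=15, N=33, R=2.61
Difference = 2.79 − 2.61 = 0.18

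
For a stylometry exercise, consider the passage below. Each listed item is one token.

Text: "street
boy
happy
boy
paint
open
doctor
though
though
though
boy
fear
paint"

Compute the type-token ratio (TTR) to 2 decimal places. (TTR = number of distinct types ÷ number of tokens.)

N = 13 tokens, V = 8 types.
TTR = V / N = 8 / 13 = 0.62

0.62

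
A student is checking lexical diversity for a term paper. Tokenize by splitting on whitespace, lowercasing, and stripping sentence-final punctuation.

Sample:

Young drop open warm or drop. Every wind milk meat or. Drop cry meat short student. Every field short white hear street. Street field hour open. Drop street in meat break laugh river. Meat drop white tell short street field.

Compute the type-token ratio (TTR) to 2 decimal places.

N = 40 tokens, V = 22 types.
TTR = V / N = 22 / 40 = 0.55

0.55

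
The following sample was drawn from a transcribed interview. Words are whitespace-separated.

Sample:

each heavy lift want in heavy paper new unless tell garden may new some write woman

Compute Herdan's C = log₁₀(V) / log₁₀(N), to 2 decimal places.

0.95

N = 16, V = 14.
log₁₀(V) = 1.146128, log₁₀(N) = 1.204120
C = 1.146128 / 1.204120 = 0.95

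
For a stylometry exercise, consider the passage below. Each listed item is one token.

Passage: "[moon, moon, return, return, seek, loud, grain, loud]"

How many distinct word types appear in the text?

Distinct types: {grain, loud, moon, return, seek}
V = 5

5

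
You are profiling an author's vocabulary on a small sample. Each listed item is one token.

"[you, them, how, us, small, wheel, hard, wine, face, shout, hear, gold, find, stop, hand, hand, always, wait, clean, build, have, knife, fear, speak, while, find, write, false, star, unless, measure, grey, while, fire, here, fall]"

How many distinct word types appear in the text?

33

Distinct types: {always, build, clean, face, fall, false, fear, find, fire, gold, grey, hand, hard, have, hear, here, how, knife, measure, shout, small, speak, star, stop, them, unless, us, wait, wheel, while, wine, write, you}
V = 33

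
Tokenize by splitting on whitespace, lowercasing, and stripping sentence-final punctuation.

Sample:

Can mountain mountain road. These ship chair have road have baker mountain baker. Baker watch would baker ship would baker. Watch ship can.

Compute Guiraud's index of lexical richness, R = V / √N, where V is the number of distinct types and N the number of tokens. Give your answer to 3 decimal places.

N = 23, V = 10.
√N = 4.795832
R = 10 / 4.795832 = 2.085

2.085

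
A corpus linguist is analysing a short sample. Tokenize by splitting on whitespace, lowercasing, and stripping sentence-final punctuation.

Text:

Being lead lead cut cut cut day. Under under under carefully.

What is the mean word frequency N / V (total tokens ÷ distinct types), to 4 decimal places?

1.8333

N = 11 tokens, V = 6 types.
Mean frequency = N / V = 11 / 6 = 1.8333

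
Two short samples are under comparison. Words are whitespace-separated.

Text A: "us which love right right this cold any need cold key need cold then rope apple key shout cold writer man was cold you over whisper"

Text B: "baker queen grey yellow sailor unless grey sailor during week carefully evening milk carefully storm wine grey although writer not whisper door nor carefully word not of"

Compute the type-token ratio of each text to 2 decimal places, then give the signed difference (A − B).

-0.05

TTR(A) = 19/26 = 0.73
TTR(B) = 21/27 = 0.78
Difference = 0.73 − 0.78 = -0.05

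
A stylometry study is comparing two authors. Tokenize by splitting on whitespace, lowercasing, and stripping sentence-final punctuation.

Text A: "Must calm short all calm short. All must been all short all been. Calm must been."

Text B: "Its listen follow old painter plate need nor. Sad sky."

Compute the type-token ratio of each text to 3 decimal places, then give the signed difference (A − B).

TTR(A) = 5/16 = 0.313
TTR(B) = 10/10 = 1.000
Difference = 0.313 − 1.000 = -0.687

-0.687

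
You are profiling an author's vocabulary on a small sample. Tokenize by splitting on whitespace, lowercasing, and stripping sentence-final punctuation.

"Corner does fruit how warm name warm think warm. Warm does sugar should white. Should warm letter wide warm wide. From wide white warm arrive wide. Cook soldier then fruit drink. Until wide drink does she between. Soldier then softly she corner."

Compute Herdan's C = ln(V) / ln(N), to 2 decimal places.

0.83

N = 42, V = 22.
ln(V) = 3.091042, ln(N) = 3.737670
C = 3.091042 / 3.737670 = 0.83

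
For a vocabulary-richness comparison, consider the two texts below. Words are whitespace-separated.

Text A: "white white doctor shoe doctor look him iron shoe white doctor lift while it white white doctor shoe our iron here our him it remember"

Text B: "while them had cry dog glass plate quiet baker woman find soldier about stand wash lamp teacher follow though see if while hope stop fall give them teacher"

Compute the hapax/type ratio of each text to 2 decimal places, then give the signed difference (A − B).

A: hapax=5, V=12, ratio=0.42
B: hapax=22, V=25, ratio=0.88
Difference = 0.42 − 0.88 = -0.46

-0.46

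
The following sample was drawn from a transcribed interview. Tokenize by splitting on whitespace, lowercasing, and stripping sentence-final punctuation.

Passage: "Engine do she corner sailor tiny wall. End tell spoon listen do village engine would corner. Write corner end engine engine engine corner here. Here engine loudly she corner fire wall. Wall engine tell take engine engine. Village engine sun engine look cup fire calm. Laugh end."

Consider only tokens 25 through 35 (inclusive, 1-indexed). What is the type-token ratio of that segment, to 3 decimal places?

0.818

Segment tokens 25–35: here, engine, loudly, she, corner, fire, wall, wall, engine, tell, take
Segment N = 11, segment V = 9.
TTR = 9 / 11 = 0.818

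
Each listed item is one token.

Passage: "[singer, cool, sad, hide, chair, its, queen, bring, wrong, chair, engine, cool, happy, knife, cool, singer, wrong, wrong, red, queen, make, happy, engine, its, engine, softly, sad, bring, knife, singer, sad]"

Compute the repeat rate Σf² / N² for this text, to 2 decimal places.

0.08

Frequencies: singer:3, cool:3, sad:3, wrong:3, engine:3, chair:2, its:2, queen:2, bring:2, happy:2, knife:2, hide:1, red:1, make:1, softly:1
Σf² = 73; N² = 961
Repeat rate = 73 / 961 = 0.08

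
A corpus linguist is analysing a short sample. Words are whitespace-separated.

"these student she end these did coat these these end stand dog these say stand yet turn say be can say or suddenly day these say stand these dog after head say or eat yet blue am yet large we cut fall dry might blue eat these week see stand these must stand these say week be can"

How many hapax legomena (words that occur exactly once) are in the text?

18

Frequencies: these:10, say:6, stand:5, yet:3, end:2, dog:2, be:2, can:2, or:2, eat:2, blue:2, week:2, student:1, she:1, did:1, coat:1, turn:1, suddenly:1, day:1, after:1, … (10 more, each freq 1)
Hapax (freq=1): after, am, coat, cut, day, did, dry, fall, head, large, might, must, see, she, student, suddenly, turn, we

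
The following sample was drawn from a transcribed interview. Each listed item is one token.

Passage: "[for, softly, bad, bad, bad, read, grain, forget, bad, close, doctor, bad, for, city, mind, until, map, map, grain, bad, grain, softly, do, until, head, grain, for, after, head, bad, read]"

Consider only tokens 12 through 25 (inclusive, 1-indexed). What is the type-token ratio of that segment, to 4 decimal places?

Segment tokens 12–25: bad, for, city, mind, until, map, map, grain, bad, grain, softly, do, until, head
Segment N = 14, segment V = 10.
TTR = 10 / 14 = 0.7143

0.7143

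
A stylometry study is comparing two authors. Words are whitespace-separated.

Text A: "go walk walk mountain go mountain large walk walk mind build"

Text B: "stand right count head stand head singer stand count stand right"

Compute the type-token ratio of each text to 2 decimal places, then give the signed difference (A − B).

0.10

TTR(A) = 6/11 = 0.55
TTR(B) = 5/11 = 0.45
Difference = 0.55 − 0.45 = 0.10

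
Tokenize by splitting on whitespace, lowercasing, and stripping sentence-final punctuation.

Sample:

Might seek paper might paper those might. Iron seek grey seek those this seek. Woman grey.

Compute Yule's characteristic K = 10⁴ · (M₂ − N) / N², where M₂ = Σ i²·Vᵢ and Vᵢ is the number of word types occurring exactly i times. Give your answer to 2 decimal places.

937.50

Frequencies: seek:4, might:3, paper:2, those:2, grey:2, iron:1, this:1, woman:1
N = 16. Frequency spectrum: V_1=3, V_2=3, V_3=1, V_4=1
M₂ = 1²·3 + 2²·3 + 3²·1 + 4²·1 = 40
K = 10000 × (40 − 16) / 16² = 937.50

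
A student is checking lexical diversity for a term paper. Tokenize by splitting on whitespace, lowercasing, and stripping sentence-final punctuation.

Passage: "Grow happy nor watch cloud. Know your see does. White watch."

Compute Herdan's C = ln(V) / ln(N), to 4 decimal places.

N = 11, V = 10.
ln(V) = 2.302585, ln(N) = 2.397895
C = 2.302585 / 2.397895 = 0.9603

0.9603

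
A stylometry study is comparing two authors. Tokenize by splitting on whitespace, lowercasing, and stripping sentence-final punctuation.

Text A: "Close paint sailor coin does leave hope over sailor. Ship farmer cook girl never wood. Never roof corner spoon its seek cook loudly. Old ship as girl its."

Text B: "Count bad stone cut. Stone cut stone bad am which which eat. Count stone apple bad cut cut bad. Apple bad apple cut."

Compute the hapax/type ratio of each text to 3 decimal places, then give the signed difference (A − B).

A: hapax=16, V=22, ratio=0.727
B: hapax=2, V=8, ratio=0.250
Difference = 0.727 − 0.250 = 0.477

0.477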